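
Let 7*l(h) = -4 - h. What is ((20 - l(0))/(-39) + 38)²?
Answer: 11628100/8281 ≈ 1404.2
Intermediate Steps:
l(h) = -4/7 - h/7 (l(h) = (-4 - h)/7 = -4/7 - h/7)
((20 - l(0))/(-39) + 38)² = ((20 - (-4/7 - ⅐*0))/(-39) + 38)² = ((20 - (-4/7 + 0))*(-1/39) + 38)² = ((20 - 1*(-4/7))*(-1/39) + 38)² = ((20 + 4/7)*(-1/39) + 38)² = ((144/7)*(-1/39) + 38)² = (-48/91 + 38)² = (3410/91)² = 11628100/8281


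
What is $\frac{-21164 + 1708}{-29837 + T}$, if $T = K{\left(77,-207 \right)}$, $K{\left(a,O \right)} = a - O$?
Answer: $\frac{19456}{29553} \approx 0.65834$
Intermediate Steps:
$T = 284$ ($T = 77 - -207 = 77 + 207 = 284$)
$\frac{-21164 + 1708}{-29837 + T} = \frac{-21164 + 1708}{-29837 + 284} = - \frac{19456}{-29553} = \left(-19456\right) \left(- \frac{1}{29553}\right) = \frac{19456}{29553}$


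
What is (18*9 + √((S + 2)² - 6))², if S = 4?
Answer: (162 + √30)² ≈ 28049.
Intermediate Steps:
(18*9 + √((S + 2)² - 6))² = (18*9 + √((4 + 2)² - 6))² = (162 + √(6² - 6))² = (162 + √(36 - 6))² = (162 + √30)²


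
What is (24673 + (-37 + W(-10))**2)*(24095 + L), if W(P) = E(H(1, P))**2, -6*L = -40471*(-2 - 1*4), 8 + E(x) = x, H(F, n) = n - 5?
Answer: -4368085112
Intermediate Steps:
H(F, n) = -5 + n
E(x) = -8 + x
L = -40471 (L = -(-40471)*(-2 - 1*4)/6 = -(-40471)*(-2 - 4)/6 = -(-40471)*(-6)/6 = -1/6*242826 = -40471)
W(P) = (-13 + P)**2 (W(P) = (-8 + (-5 + P))**2 = (-13 + P)**2)
(24673 + (-37 + W(-10))**2)*(24095 + L) = (24673 + (-37 + (-13 - 10)**2)**2)*(24095 - 40471) = (24673 + (-37 + (-23)**2)**2)*(-16376) = (24673 + (-37 + 529)**2)*(-16376) = (24673 + 492**2)*(-16376) = (24673 + 242064)*(-16376) = 266737*(-16376) = -4368085112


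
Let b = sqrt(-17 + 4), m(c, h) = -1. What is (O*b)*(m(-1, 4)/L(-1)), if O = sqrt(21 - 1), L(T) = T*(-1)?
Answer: -2*I*sqrt(65) ≈ -16.125*I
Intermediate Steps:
L(T) = -T
b = I*sqrt(13) (b = sqrt(-13) = I*sqrt(13) ≈ 3.6056*I)
O = 2*sqrt(5) (O = sqrt(20) = 2*sqrt(5) ≈ 4.4721)
(O*b)*(m(-1, 4)/L(-1)) = ((2*sqrt(5))*(I*sqrt(13)))*(-1/((-1*(-1)))) = (2*I*sqrt(65))*(-1/1) = (2*I*sqrt(65))*(-1*1) = (2*I*sqrt(65))*(-1) = -2*I*sqrt(65)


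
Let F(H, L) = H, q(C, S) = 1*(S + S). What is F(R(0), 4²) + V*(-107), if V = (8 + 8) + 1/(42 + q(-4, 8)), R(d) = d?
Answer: -99403/58 ≈ -1713.8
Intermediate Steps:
q(C, S) = 2*S (q(C, S) = 1*(2*S) = 2*S)
V = 929/58 (V = (8 + 8) + 1/(42 + 2*8) = 16 + 1/(42 + 16) = 16 + 1/58 = 929/58 ≈ 16.017)
F(R(0), 4²) + V*(-107) = 0 + (929/58)*(-107) = 0 - 99403/58 = -99403/58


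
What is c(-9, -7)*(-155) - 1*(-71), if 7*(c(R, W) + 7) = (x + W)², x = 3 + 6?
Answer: 7472/7 ≈ 1067.4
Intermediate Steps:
x = 9
c(R, W) = -7 + (9 + W)²/7
c(-9, -7)*(-155) - 1*(-71) = (-7 + (9 - 7)²/7)*(-155) - 1*(-71) = (-7 + (⅐)*2²)*(-155) + 71 = (-7 + (⅐)*4)*(-155) + 71 = (-7 + 4/7)*(-155) + 71 = -45/7*(-155) + 71 = 6975/7 + 71 = 7472/7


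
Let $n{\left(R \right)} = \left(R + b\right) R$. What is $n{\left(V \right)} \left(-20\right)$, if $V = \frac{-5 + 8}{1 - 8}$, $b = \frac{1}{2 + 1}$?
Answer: $- \frac{40}{49} \approx -0.81633$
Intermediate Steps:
$b = \frac{1}{3} \approx 0.33333$
$V = - \frac{3}{7}$ ($V = \frac{3}{-7} = 3 \left(- \frac{1}{7}\right) = - \frac{3}{7} \approx -0.42857$)
$n{\left(R \right)} = R \left(\frac{1}{3} + R\right)$ ($n{\left(R \right)} = \left(R + \frac{1}{3}\right) R = \left(\frac{1}{3} + R\right) R = R \left(\frac{1}{3} + R\right)$)
$n{\left(V \right)} \left(-20\right) = - \frac{3 \left(\frac{1}{3} - \frac{3}{7}\right)}{7} \left(-20\right) = \left(- \frac{3}{7}\right) \left(- \frac{2}{21}\right) \left(-20\right) = \frac{2}{49} \left(-20\right) = - \frac{40}{49}$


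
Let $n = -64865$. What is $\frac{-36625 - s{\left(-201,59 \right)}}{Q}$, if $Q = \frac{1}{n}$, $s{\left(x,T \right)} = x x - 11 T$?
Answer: $4954194105$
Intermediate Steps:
$s{\left(x,T \right)} = x^{2} - 11 T$
$Q = - \frac{1}{64865}$ ($Q = \frac{1}{-64865} = - \frac{1}{64865} \approx -1.5417 \cdot 10^{-5}$)
$\frac{-36625 - s{\left(-201,59 \right)}}{Q} = \frac{-36625 - \left(\left(-201\right)^{2} - 649\right)}{- \frac{1}{64865}} = \left(-36625 - \left(40401 - 649\right)\right) \left(-64865\right) = \left(-36625 - 39752\right) \left(-64865\right) = \left(-76377\right) \left(-64865\right) = 4954194105$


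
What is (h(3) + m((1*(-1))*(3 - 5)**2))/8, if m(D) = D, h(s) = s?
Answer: -1/8 ≈ -0.12500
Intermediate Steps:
(h(3) + m((1*(-1))*(3 - 5)**2))/8 = (3 + (1*(-1))*(3 - 5)**2)/8 = (3 - 1*(-2)**2)/8 = (3 - 1*4)/8 = (3 - 4)/8 = (1/8)*(-1) = -1/8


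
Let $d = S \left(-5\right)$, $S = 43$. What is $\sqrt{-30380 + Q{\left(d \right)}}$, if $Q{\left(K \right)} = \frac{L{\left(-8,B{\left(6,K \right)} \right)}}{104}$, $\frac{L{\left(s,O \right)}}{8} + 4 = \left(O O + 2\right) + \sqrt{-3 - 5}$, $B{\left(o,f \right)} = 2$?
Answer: $\frac{\sqrt{-5134194 + 26 i \sqrt{2}}}{13} \approx 0.00062414 + 174.3 i$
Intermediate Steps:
$L{\left(s,O \right)} = -16 + 8 O^{2} + 16 i \sqrt{2}$ ($L{\left(s,O \right)} = -32 + 8 \left(\left(O O + 2\right) + \sqrt{-3 - 5}\right) = -32 + 8 \left(\left(O^{2} + 2\right) + \sqrt{-8}\right) = -32 + 8 \left(\left(2 + O^{2}\right) + 2 i \sqrt{2}\right) = -32 + 8 \left(2 + O^{2} + 2 i \sqrt{2}\right) = -32 + \left(16 + 8 O^{2} + 16 i \sqrt{2}\right) = -16 + 8 O^{2} + 16 i \sqrt{2}$)
$d = -215$ ($d = 43 \left(-5\right) = -215$)
$Q{\left(K \right)} = \frac{2}{13} + \frac{2 i \sqrt{2}}{13}$ ($Q{\left(K \right)} = \frac{-16 + 8 \cdot 2^{2} + 16 i \sqrt{2}}{104} = \left(-16 + 8 \cdot 4 + 16 i \sqrt{2}\right) \frac{1}{104} = \left(-16 + 32 + 16 i \sqrt{2}\right) \frac{1}{104} = \left(16 + 16 i \sqrt{2}\right) \frac{1}{104} = \frac{2}{13} + \frac{2 i \sqrt{2}}{13}$)
$\sqrt{-30380 + Q{\left(d \right)}} = \sqrt{-30380 + \left(\frac{2}{13} + \frac{2 i \sqrt{2}}{13}\right)} = \sqrt{- \frac{394938}{13} + \frac{2 i \sqrt{2}}{13}}$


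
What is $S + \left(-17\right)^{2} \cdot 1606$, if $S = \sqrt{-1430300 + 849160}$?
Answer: $464134 + 14 i \sqrt{2965} \approx 4.6413 \cdot 10^{5} + 762.33 i$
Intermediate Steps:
$S = 14 i \sqrt{2965}$ ($S = \sqrt{-581140} = 14 i \sqrt{2965} \approx 762.33 i$)
$S + \left(-17\right)^{2} \cdot 1606 = 14 i \sqrt{2965} + \left(-17\right)^{2} \cdot 1606 = 14 i \sqrt{2965} + 289 \cdot 1606 = 14 i \sqrt{2965} + 464134 = 464134 + 14 i \sqrt{2965}$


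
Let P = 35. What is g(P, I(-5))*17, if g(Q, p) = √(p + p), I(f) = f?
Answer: 17*I*√10 ≈ 53.759*I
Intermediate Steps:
g(Q, p) = √2*√p (g(Q, p) = √(2*p) = √2*√p)
g(P, I(-5))*17 = (√2*√(-5))*17 = (√2*(I*√5))*17 = (I*√10)*17 = 17*I*√10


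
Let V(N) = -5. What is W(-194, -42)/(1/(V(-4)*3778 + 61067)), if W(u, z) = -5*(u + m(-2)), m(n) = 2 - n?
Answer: 40068150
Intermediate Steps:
W(u, z) = -20 - 5*u (W(u, z) = -5*(u + (2 - 1*(-2))) = -5*(u + (2 + 2)) = -5*(u + 4) = -5*(4 + u) = -20 - 5*u)
W(-194, -42)/(1/(V(-4)*3778 + 61067)) = (-20 - 5*(-194))/(1/(-5*3778 + 61067)) = (-20 + 970)/(1/(-18890 + 61067)) = 950/(1/42177) = 950*42177 = 40068150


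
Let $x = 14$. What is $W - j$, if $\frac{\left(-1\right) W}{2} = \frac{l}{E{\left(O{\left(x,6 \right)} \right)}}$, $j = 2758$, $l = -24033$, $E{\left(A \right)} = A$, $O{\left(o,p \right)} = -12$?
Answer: $- \frac{13527}{2} \approx -6763.5$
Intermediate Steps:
$W = - \frac{8011}{2}$ ($W = - 2 \left(- \frac{24033}{-12}\right) = - 2 \left(\left(-24033\right) \left(- \frac{1}{12}\right)\right) = \left(-2\right) \frac{8011}{4} = - \frac{8011}{2} \approx -4005.5$)
$W - j = - \frac{8011}{2} - 2758 = - \frac{13527}{2}$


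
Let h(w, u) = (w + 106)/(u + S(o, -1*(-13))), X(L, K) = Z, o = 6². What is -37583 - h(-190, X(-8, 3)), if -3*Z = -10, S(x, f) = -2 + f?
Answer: -1615817/43 ≈ -37577.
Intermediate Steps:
o = 36
Z = 10/3 (Z = -⅓*(-10) = 10/3 ≈ 3.3333)
X(L, K) = 10/3
h(w, u) = (106 + w)/(11 + u) (h(w, u) = (w + 106)/(u + (-2 - 1*(-13))) = (106 + w)/(u + (-2 + 13)) = (106 + w)/(u + 11) = (106 + w)/(11 + u))
-37583 - h(-190, X(-8, 3)) = -37583 - (106 - 190)/(11 + 10/3) = -37583 - (-84)/43/3 = -37583 - 3*(-84)/43 = -37583 - 1*(-252/43) = -37583 + 252/43 = -1615817/43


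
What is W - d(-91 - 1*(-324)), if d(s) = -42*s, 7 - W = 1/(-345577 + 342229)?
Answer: 32786965/3348 ≈ 9793.0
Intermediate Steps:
W = 23437/3348 (W = 7 - 1/(-345577 + 342229) = 7 - 1/(-3348) = 7 - 1*(-1/3348) = 7 + 1/3348 = 23437/3348 ≈ 7.0003)
W - d(-91 - 1*(-324)) = 23437/3348 - (-42)*(-91 - 1*(-324)) = 23437/3348 - (-42)*(-91 + 324) = 23437/3348 - (-42)*233 = 23437/3348 - 1*(-9786) = 23437/3348 + 9786 = 32786965/3348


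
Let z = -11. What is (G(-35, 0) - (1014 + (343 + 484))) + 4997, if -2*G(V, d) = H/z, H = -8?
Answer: 34712/11 ≈ 3155.6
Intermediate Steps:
G(V, d) = -4/11 (G(V, d) = -(-4)/(-11) = -(-4)*(-1)/11 = -½*8/11 = -4/11)
(G(-35, 0) - (1014 + (343 + 484))) + 4997 = (-4/11 - (1014 + (343 + 484))) + 4997 = (-4/11 - (1014 + 827)) + 4997 = (-4/11 - 1*1841) + 4997 = (-4/11 - 1841) + 4997 = -20255/11 + 4997 = 34712/11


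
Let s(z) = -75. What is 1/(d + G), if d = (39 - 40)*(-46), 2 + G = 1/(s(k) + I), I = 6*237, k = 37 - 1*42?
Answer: 1347/59269 ≈ 0.022727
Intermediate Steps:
k = -5 (k = 37 - 42 = -5)
I = 1422
G = -2693/1347 (G = -2 + 1/(-75 + 1422) = -2 + 1/1347 = -2693/1347 ≈ -1.9993)
d = 46 (d = -1*(-46) = 46)
1/(d + G) = 1/(46 - 2693/1347) = 1/(59269/1347) = 1347/59269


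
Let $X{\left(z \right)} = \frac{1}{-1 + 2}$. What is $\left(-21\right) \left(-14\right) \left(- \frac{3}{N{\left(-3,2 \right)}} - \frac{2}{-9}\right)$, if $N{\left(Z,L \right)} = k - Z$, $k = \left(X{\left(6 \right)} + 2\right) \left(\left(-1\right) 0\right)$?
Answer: $- \frac{686}{3} \approx -228.67$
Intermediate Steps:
$X{\left(z \right)} = 1$ ($X{\left(z \right)} = 1^{-1} = 1$)
$k = 0$ ($k = \left(1 + 2\right) \left(\left(-1\right) 0\right) = 3 \cdot 0 = 0$)
$N{\left(Z,L \right)} = - Z$ ($N{\left(Z,L \right)} = 0 - Z = - Z$)
$\left(-21\right) \left(-14\right) \left(- \frac{3}{N{\left(-3,2 \right)}} - \frac{2}{-9}\right) = \left(-21\right) \left(-14\right) \left(- \frac{3}{\left(-1\right) \left(-3\right)} - \frac{2}{-9}\right) = 294 \left(- \frac{3}{3} - - \frac{2}{9}\right) = 294 \left(\left(-3\right) \frac{1}{3} + \frac{2}{9}\right) = 294 \left(-1 + \frac{2}{9}\right) = 294 \left(- \frac{7}{9}\right) = - \frac{686}{3}$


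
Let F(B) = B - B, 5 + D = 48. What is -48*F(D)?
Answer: 0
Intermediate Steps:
D = 43 (D = -5 + 48 = 43)
F(B) = 0
-48*F(D) = -48*0 = 0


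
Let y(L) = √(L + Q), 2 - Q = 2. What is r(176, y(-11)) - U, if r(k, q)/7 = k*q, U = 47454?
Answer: -47454 + 1232*I*√11 ≈ -47454.0 + 4086.1*I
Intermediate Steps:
Q = 0 (Q = 2 - 1*2 = 2 - 2 = 0)
y(L) = √L (y(L) = √(L + 0) = √L)
r(k, q) = 7*k*q (r(k, q) = 7*(k*q) = 7*k*q)
r(176, y(-11)) - U = 7*176*√(-11) - 1*47454 = 7*176*(I*√11) - 47454 = 1232*I*√11 - 47454 = -47454 + 1232*I*√11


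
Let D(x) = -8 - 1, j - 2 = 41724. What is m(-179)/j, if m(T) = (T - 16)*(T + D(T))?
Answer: 18330/20863 ≈ 0.87859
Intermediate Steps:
j = 41726 (j = 2 + 41724 = 41726)
D(x) = -9
m(T) = (-16 + T)*(-9 + T) (m(T) = (T - 16)*(T - 9) = (-16 + T)*(-9 + T))
m(-179)/j = (144 + (-179)² - 25*(-179))/41726 = (144 + 32041 + 4475)*(1/41726) = 36660*(1/41726) = 18330/20863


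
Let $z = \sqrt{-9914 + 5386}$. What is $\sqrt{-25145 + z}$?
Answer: $\sqrt{-25145 + 4 i \sqrt{283}} \approx 0.212 + 158.57 i$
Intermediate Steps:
$z = 4 i \sqrt{283}$ ($z = \sqrt{-4528} = 4 i \sqrt{283} \approx 67.29 i$)
$\sqrt{-25145 + z} = \sqrt{-25145 + 4 i \sqrt{283}}$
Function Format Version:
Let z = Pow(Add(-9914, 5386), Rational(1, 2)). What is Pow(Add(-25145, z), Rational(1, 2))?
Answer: Pow(Add(-25145, Mul(4, I, Pow(283, Rational(1, 2)))), Rational(1, 2)) ≈ Add(0.212, Mul(158.57, I))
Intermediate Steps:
z = Mul(4, I, Pow(283, Rational(1, 2))) (z = Pow(-4528, Rational(1, 2)) = Mul(4, I, Pow(283, Rational(1, 2))) ≈ Mul(67.290, I))
Pow(Add(-25145, z), Rational(1, 2)) = Pow(Add(-25145, Mul(4, I, Pow(283, Rational(1, 2)))), Rational(1, 2))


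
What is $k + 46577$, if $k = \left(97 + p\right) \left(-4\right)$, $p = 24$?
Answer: $46093$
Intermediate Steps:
$k = -484$ ($k = \left(97 + 24\right) \left(-4\right) = 121 \left(-4\right) = -484$)
$k + 46577 = -484 + 46577 = 46093$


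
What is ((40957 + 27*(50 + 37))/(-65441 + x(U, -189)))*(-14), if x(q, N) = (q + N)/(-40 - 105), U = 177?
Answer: 87911180/9488933 ≈ 9.2646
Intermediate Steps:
x(q, N) = -N/145 - q/145 (x(q, N) = (N + q)/(-145) = (N + q)*(-1/145) = -N/145 - q/145)
((40957 + 27*(50 + 37))/(-65441 + x(U, -189)))*(-14) = ((40957 + 27*(50 + 37))/(-65441 + (-1/145*(-189) - 1/145*177)))*(-14) = ((40957 + 27*87)/(-65441 + (189/145 - 177/145)))*(-14) = ((40957 + 2349)/(-65441 + 12/145))*(-14) = (43306/(-9488933/145))*(-14) = (43306*(-145/9488933))*(-14) = -6279370/9488933*(-14) = 87911180/9488933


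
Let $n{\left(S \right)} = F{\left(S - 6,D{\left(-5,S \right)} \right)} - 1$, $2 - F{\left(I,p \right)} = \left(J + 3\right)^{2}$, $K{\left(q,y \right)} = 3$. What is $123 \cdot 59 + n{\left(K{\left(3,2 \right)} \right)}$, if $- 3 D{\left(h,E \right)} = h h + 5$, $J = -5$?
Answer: $7254$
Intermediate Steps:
$D{\left(h,E \right)} = - \frac{5}{3} - \frac{h^{2}}{3}$ ($D{\left(h,E \right)} = - \frac{h h + 5}{3} = - \frac{h^{2} + 5}{3} = - \frac{5 + h^{2}}{3} = - \frac{5}{3} - \frac{h^{2}}{3}$)
$F{\left(I,p \right)} = -2$ ($F{\left(I,p \right)} = 2 - \left(-5 + 3\right)^{2} = 2 - \left(-2\right)^{2} = 2 - 4 = -2$)
$n{\left(S \right)} = -3$ ($n{\left(S \right)} = -2 - 1 = -3$)
$123 \cdot 59 + n{\left(K{\left(3,2 \right)} \right)} = 123 \cdot 59 - 3 = 7257 - 3 = 7254$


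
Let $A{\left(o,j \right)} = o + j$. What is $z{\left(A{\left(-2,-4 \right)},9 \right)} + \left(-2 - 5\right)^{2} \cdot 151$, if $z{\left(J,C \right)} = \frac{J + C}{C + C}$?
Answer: $\frac{44395}{6} \approx 7399.2$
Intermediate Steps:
$A{\left(o,j \right)} = j + o$
$z{\left(J,C \right)} = \frac{C + J}{2 C}$
$z{\left(A{\left(-2,-4 \right)},9 \right)} + \left(-2 - 5\right)^{2} \cdot 151 = \frac{9 - 6}{2 \cdot 9} + \left(-2 - 5\right)^{2} \cdot 151 = \frac{1}{2} \cdot \frac{1}{9} \left(9 - 6\right) + \left(-7\right)^{2} \cdot 151 = \frac{1}{2} \cdot \frac{1}{9} \cdot 3 + 49 \cdot 151 = \frac{1}{6} + 7399 = \frac{44395}{6}$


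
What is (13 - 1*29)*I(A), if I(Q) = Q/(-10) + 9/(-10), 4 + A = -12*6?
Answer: -536/5 ≈ -107.20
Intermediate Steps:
A = -76 (A = -4 - 12*6 = -4 - 72 = -76)
I(Q) = -9/10 - Q/10 (I(Q) = Q*(-⅒) + 9*(-⅒) = -Q/10 - 9/10 = -9/10 - Q/10)
(13 - 1*29)*I(A) = (13 - 1*29)*(-9/10 - ⅒*(-76)) = (13 - 29)*(-9/10 + 38/5) = -16*67/10 = -536/5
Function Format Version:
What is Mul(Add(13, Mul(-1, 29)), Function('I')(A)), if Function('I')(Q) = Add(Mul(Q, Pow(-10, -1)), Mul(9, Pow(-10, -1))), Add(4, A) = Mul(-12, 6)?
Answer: Rational(-536, 5) ≈ -107.20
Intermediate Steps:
A = -76 (A = Add(-4, Mul(-12, 6)) = Add(-4, -72) = -76)
Function('I')(Q) = Add(Rational(-9, 10), Mul(Rational(-1, 10), Q)) (Function('I')(Q) = Add(Mul(Q, Rational(-1, 10)), Mul(9, Rational(-1, 10))) = Add(Mul(Rational(-1, 10), Q), Rational(-9, 10)) = Add(Rational(-9, 10), Mul(Rational(-1, 10), Q)))
Mul(Add(13, Mul(-1, 29)), Function('I')(A)) = Mul(Add(13, Mul(-1, 29)), Add(Rational(-9, 10), Mul(Rational(-1, 10), -76))) = Mul(Add(13, -29), Add(Rational(-9, 10), Rational(38, 5))) = Mul(-16, Rational(67, 10)) = Rational(-536, 5)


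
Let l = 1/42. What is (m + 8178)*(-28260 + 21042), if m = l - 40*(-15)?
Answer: -443518431/7 ≈ -6.3360e+7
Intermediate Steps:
l = 1/42 ≈ 0.023810
m = 25201/42 (m = 1/42 - 40*(-15) = 1/42 + 600 = 25201/42 ≈ 600.02)
(m + 8178)*(-28260 + 21042) = (25201/42 + 8178)*(-28260 + 21042) = (368677/42)*(-7218) = -443518431/7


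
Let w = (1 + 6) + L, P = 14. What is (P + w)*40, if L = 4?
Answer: 1000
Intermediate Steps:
w = 11 (w = (1 + 6) + 4 = 7 + 4 = 11)
(P + w)*40 = (14 + 11)*40 = 25*40 = 1000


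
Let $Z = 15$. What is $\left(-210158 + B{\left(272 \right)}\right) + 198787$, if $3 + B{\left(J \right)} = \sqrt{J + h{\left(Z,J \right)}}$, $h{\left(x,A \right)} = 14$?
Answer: $-11374 + \sqrt{286} \approx -11357.0$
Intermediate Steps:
$B{\left(J \right)} = -3 + \sqrt{14 + J}$ ($B{\left(J \right)} = -3 + \sqrt{J + 14} = -3 + \sqrt{14 + J}$)
$\left(-210158 + B{\left(272 \right)}\right) + 198787 = \left(-210158 - \left(3 - \sqrt{14 + 272}\right)\right) + 198787 = \left(-210158 - \left(3 - \sqrt{286}\right)\right) + 198787 = \left(-210161 + \sqrt{286}\right) + 198787 = -11374 + \sqrt{286}$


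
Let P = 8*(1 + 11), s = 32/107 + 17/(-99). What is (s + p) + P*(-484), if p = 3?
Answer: -492160024/10593 ≈ -46461.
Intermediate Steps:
s = 1349/10593 (s = 32*(1/107) + 17*(-1/99) = 32/107 - 17/99 = 1349/10593 ≈ 0.12735)
P = 96 (P = 8*12 = 96)
(s + p) + P*(-484) = (1349/10593 + 3) + 96*(-484) = 33128/10593 - 46464 = -492160024/10593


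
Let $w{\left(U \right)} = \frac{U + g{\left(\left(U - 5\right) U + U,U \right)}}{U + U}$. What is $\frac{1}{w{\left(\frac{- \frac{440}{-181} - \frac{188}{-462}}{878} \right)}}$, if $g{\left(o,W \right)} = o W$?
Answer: $\frac{336907089590841}{166277407030919} \approx 2.0262$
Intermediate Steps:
$g{\left(o,W \right)} = W o$
$w{\left(U \right)} = \frac{U + U \left(U + U \left(-5 + U\right)\right)}{2 U}$ ($w{\left(U \right)} = \frac{U + U \left(\left(U - 5\right) U + U\right)}{U + U} = \frac{U + U \left(\left(U - 5\right) U + U\right)}{2 U} = \left(U + U \left(\left(-5 + U\right) U + U\right)\right) \frac{1}{2 U} = \left(U + U \left(U \left(-5 + U\right) + U\right)\right) \frac{1}{2 U} = \left(U + U \left(U + U \left(-5 + U\right)\right)\right) \frac{1}{2 U} = \frac{U + U \left(U + U \left(-5 + U\right)\right)}{2 U}$)
$\frac{1}{w{\left(\frac{- \frac{440}{-181} - \frac{188}{-462}}{878} \right)}} = \frac{1}{\frac{1}{2} + \frac{\frac{- \frac{440}{-181} - \frac{188}{-462}}{878} \left(-4 + \frac{- \frac{440}{-181} - \frac{188}{-462}}{878}\right)}{2}} = \frac{1}{\frac{1}{2} + \frac{\left(\left(-440\right) \left(- \frac{1}{181}\right) - - \frac{94}{231}\right) \frac{1}{878} \left(-4 + \left(\left(-440\right) \left(- \frac{1}{181}\right) - - \frac{94}{231}\right) \frac{1}{878}\right)}{2}} = \frac{1}{\frac{1}{2} + \frac{\left(\frac{440}{181} + \frac{94}{231}\right) \frac{1}{878} \left(-4 + \left(\frac{440}{181} + \frac{94}{231}\right) \frac{1}{878}\right)}{2}} = \frac{1}{\frac{1}{2} + \frac{\frac{118654}{41811} \cdot \frac{1}{878} \left(-4 + \frac{118654}{41811} \cdot \frac{1}{878}\right)}{2}} = \frac{1}{\frac{1}{2} + \frac{1}{2} \cdot \frac{59327}{18355029} \left(-4 + \frac{59327}{18355029}\right)} = \frac{1}{\frac{1}{2} + \frac{1}{2} \cdot \frac{59327}{18355029} \left(- \frac{73360789}{18355029}\right)} = \frac{1}{\frac{1}{2} - \frac{4352275529003}{673814179181682}} = \frac{1}{\frac{166277407030919}{336907089590841}} = \frac{336907089590841}{166277407030919}$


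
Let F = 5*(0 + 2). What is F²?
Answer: 100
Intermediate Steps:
F = 10 (F = 5*2 = 10)
F² = 10² = 100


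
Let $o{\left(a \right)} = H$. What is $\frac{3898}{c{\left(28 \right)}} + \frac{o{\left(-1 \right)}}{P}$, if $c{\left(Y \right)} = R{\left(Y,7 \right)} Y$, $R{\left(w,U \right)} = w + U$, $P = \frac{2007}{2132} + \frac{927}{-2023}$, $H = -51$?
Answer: $- \frac{34573816429}{340353510} \approx -101.58$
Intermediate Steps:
$P = \frac{2083797}{4313036}$ ($P = 2007 \cdot \frac{1}{2132} + 927 \left(- \frac{1}{2023}\right) = \frac{2007}{2132} - \frac{927}{2023} = \frac{2083797}{4313036} \approx 0.48314$)
$o{\left(a \right)} = -51$
$R{\left(w,U \right)} = U + w$
$c{\left(Y \right)} = Y \left(7 + Y\right)$ ($c{\left(Y \right)} = \left(7 + Y\right) Y = Y \left(7 + Y\right)$)
$\frac{3898}{c{\left(28 \right)}} + \frac{o{\left(-1 \right)}}{P} = \frac{3898}{28 \left(7 + 28\right)} - \frac{51}{\frac{2083797}{4313036}} = \frac{3898}{28 \cdot 35} - \frac{73321612}{694599} = \frac{3898}{980} - \frac{73321612}{694599} = 3898 \cdot \frac{1}{980} - \frac{73321612}{694599} = \frac{1949}{490} - \frac{73321612}{694599} = - \frac{34573816429}{340353510}$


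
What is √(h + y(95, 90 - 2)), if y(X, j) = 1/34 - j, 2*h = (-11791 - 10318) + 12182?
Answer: 5*I*√58395/17 ≈ 71.074*I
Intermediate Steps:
h = -9927/2 (h = ((-11791 - 10318) + 12182)/2 = (-22109 + 12182)/2 = (½)*(-9927) = -9927/2 ≈ -4963.5)
y(X, j) = 1/34 - j
√(h + y(95, 90 - 2)) = √(-9927/2 + (1/34 - (90 - 2))) = √(-9927/2 + (1/34 - 1*88)) = √(-9927/2 + (1/34 - 88)) = √(-9927/2 - 2991/34) = √(-85875/17) = 5*I*√58395/17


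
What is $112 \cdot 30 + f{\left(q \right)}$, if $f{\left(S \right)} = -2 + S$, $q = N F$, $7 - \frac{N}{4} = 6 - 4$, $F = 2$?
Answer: $3398$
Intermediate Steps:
$N = 20$ ($N = 28 - 4 \left(6 - 4\right) = 28 - 8 = 20$)
$q = 40$ ($q = 20 \cdot 2 = 40$)
$112 \cdot 30 + f{\left(q \right)} = 112 \cdot 30 + \left(-2 + 40\right) = 3360 + 38 = 3398$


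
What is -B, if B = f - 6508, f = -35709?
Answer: 42217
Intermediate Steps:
B = -42217 (B = -35709 - 6508 = -42217)
-B = -1*(-42217) = 42217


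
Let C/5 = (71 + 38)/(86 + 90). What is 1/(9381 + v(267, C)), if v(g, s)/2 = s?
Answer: 88/826073 ≈ 0.00010653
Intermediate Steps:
C = 545/176 (C = 5*((71 + 38)/(86 + 90)) = 5*(109/176) = 545/176 ≈ 3.0966)
v(g, s) = 2*s
1/(9381 + v(267, C)) = 1/(9381 + 2*(545/176)) = 1/(9381 + 545/88) = 1/(826073/88) = 88/826073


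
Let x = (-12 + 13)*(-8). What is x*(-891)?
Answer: 7128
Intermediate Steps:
x = -8 (x = 1*(-8) = -8)
x*(-891) = -8*(-891) = 7128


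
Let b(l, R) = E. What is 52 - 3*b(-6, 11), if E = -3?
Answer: 61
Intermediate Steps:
b(l, R) = -3
52 - 3*b(-6, 11) = 52 - 3*(-3) = 52 + 9 = 61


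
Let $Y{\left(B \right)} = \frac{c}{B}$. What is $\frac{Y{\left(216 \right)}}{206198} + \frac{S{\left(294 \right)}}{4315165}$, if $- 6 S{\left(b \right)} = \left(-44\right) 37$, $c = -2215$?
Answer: $\frac{2526761909}{192192132816720} \approx 1.3147 \cdot 10^{-5}$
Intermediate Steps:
$Y{\left(B \right)} = - \frac{2215}{B}$
$S{\left(b \right)} = \frac{814}{3}$ ($S{\left(b \right)} = - \frac{\left(-44\right) 37}{6} = \left(- \frac{1}{6}\right) \left(-1628\right) = \frac{814}{3}$)
$\frac{Y{\left(216 \right)}}{206198} + \frac{S{\left(294 \right)}}{4315165} = \frac{\left(-2215\right) \frac{1}{216}}{206198} + \frac{814}{3 \cdot 4315165} = \left(-2215\right) \frac{1}{216} \cdot \frac{1}{206198} + \frac{814}{3} \cdot \frac{1}{4315165} = \left(- \frac{2215}{216}\right) \frac{1}{206198} + \frac{814}{12945495} = - \frac{2215}{44538768} + \frac{814}{12945495} = \frac{2526761909}{192192132816720}$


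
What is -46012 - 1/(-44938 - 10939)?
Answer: -2571012523/55877 ≈ -46012.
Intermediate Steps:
-46012 - 1/(-44938 - 10939) = -46012 - 1/(-55877) = -46012 - 1*(-1/55877) = -46012 + 1/55877 = -2571012523/55877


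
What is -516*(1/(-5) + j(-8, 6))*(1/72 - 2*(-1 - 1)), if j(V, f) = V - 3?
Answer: 347956/15 ≈ 23197.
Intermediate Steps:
j(V, f) = -3 + V
-516*(1/(-5) + j(-8, 6))*(1/72 - 2*(-1 - 1)) = -516*(1/(-5) + (-3 - 8))*(1/72 - 2*(-1 - 1)) = -516*(-⅕ - 11)*(1/72 - 2*(-2)) = -(-28896)*(1/72 + 4)/5 = -(-28896)*289/(5*72) = -516*(-2023/45) = 347956/15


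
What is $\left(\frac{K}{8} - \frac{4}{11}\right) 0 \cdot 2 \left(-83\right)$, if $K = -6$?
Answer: $0$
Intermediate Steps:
$\left(\frac{K}{8} - \frac{4}{11}\right) 0 \cdot 2 \left(-83\right) = \left(- \frac{6}{8} - \frac{4}{11}\right) 0 \cdot 2 \left(-83\right) = \left(\left(-6\right) \frac{1}{8} - \frac{4}{11}\right) 0 \left(-83\right) = \left(- \frac{3}{4} - \frac{4}{11}\right) 0 \left(-83\right) = \left(- \frac{49}{44}\right) 0 \left(-83\right) = 0 \left(-83\right) = 0$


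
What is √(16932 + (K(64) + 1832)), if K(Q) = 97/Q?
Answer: √1200993/8 ≈ 136.99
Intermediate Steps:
√(16932 + (K(64) + 1832)) = √(16932 + (97/64 + 1832)) = √(16932 + 117345/64) = √(1200993/64) = √1200993/8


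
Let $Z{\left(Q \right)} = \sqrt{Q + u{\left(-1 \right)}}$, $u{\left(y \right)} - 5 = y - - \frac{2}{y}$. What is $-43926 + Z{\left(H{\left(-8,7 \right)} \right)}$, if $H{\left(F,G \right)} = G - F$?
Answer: $-43926 + \sqrt{17} \approx -43922.0$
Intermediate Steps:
$u{\left(y \right)} = 5 + y + \frac{2}{y}$ ($u{\left(y \right)} = 5 + \left(y - - \frac{2}{y}\right) = 5 + \left(y + \frac{2}{y}\right) = 5 + y + \frac{2}{y}$)
$Z{\left(Q \right)} = \sqrt{2 + Q}$ ($Z{\left(Q \right)} = \sqrt{Q + \left(5 - 1 + \frac{2}{-1}\right)} = \sqrt{Q + \left(5 - 1 + 2 \left(-1\right)\right)} = \sqrt{Q - -2} = \sqrt{Q + 2} = \sqrt{2 + Q}$)
$-43926 + Z{\left(H{\left(-8,7 \right)} \right)} = -43926 + \sqrt{2 + \left(7 - -8\right)} = -43926 + \sqrt{2 + \left(7 + 8\right)} = -43926 + \sqrt{2 + 15} = -43926 + \sqrt{17}$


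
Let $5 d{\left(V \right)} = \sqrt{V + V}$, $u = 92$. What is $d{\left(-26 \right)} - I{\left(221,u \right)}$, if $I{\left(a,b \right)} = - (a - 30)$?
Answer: $191 + \frac{2 i \sqrt{13}}{5} \approx 191.0 + 1.4422 i$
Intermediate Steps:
$I{\left(a,b \right)} = 30 - a$ ($I{\left(a,b \right)} = - (-30 + a) = 30 - a$)
$d{\left(V \right)} = \frac{\sqrt{2} \sqrt{V}}{5}$ ($d{\left(V \right)} = \frac{\sqrt{V + V}}{5} = \frac{\sqrt{2 V}}{5} = \frac{\sqrt{2} \sqrt{V}}{5}$)
$d{\left(-26 \right)} - I{\left(221,u \right)} = \frac{\sqrt{2} \sqrt{-26}}{5} - \left(30 - 221\right) = \frac{\sqrt{2} i \sqrt{26}}{5} - \left(30 - 221\right) = \frac{2 i \sqrt{13}}{5} - -191 = \frac{2 i \sqrt{13}}{5} + 191 = 191 + \frac{2 i \sqrt{13}}{5}$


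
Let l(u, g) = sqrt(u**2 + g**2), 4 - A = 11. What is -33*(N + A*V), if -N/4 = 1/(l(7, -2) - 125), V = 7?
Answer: 6290856/3893 - 33*sqrt(53)/3893 ≈ 1615.9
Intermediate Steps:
A = -7 (A = 4 - 1*11 = 4 - 11 = -7)
l(u, g) = sqrt(g**2 + u**2)
N = -4/(-125 + sqrt(53)) (N = -4/(sqrt((-2)**2 + 7**2) - 125) = -4/(sqrt(4 + 49) - 125) = -4/(sqrt(53) - 125) = -4/(-125 + sqrt(53)) ≈ 0.033979)
-33*(N + A*V) = -33*((125/3893 + sqrt(53)/3893) - 7*7) = -33*((125/3893 + sqrt(53)/3893) - 49) = -33*(-190632/3893 + sqrt(53)/3893) = 6290856/3893 - 33*sqrt(53)/3893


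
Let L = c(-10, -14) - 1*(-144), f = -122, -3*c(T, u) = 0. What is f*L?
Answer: -17568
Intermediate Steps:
c(T, u) = 0 (c(T, u) = -⅓*0 = 0)
L = 144 (L = 0 - 1*(-144) = 0 + 144 = 144)
f*L = -122*144 = -17568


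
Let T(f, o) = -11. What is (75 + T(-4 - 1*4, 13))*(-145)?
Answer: -9280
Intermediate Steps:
(75 + T(-4 - 1*4, 13))*(-145) = (75 - 11)*(-145) = 64*(-145) = -9280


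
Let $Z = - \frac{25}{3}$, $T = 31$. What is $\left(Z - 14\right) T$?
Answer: $- \frac{2077}{3} \approx -692.33$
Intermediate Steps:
$Z = - \frac{25}{3}$ ($Z = \left(-25\right) \frac{1}{3} = - \frac{25}{3} \approx -8.3333$)
$\left(Z - 14\right) T = \left(- \frac{25}{3} - 14\right) 31 = \left(- \frac{67}{3}\right) 31 = - \frac{2077}{3}$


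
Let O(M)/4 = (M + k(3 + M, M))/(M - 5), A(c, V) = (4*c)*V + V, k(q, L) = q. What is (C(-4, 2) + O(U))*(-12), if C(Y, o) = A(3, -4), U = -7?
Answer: 580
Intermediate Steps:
A(c, V) = V + 4*V*c (A(c, V) = 4*V*c + V = V + 4*V*c)
C(Y, o) = -52 (C(Y, o) = -4*(1 + 4*3) = -4*(1 + 12) = -4*13 = -52)
O(M) = 4*(3 + 2*M)/(-5 + M) (O(M) = 4*((M + (3 + M))/(M - 5)) = 4*((3 + 2*M)/(-5 + M)) = 4*(3 + 2*M)/(-5 + M))
(C(-4, 2) + O(U))*(-12) = (-52 + 4*(3 + 2*(-7))/(-5 - 7))*(-12) = (-52 + 4*(3 - 14)/(-12))*(-12) = (-52 + 4*(-1/12)*(-11))*(-12) = (-52 + 11/3)*(-12) = -145/3*(-12) = 580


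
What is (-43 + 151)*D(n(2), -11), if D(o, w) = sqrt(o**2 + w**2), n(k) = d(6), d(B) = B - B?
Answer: 1188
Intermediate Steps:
d(B) = 0
n(k) = 0
(-43 + 151)*D(n(2), -11) = (-43 + 151)*sqrt(0**2 + (-11)**2) = 108*sqrt(0 + 121) = 108*sqrt(121) = 108*11 = 1188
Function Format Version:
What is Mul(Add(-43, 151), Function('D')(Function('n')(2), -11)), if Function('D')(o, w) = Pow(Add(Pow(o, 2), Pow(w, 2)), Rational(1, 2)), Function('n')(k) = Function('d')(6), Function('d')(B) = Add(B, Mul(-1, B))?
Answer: 1188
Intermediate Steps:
Function('d')(B) = 0
Function('n')(k) = 0
Mul(Add(-43, 151), Function('D')(Function('n')(2), -11)) = Mul(Add(-43, 151), Pow(Add(Pow(0, 2), Pow(-11, 2)), Rational(1, 2))) = Mul(108, Pow(Add(0, 121), Rational(1, 2))) = Mul(108, Pow(121, Rational(1, 2))) = Mul(108, 11) = 1188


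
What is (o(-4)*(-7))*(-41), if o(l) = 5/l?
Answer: -1435/4 ≈ -358.75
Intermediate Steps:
(o(-4)*(-7))*(-41) = ((5/(-4))*(-7))*(-41) = ((5*(-1/4))*(-7))*(-41) = -5/4*(-7)*(-41) = (35/4)*(-41) = -1435/4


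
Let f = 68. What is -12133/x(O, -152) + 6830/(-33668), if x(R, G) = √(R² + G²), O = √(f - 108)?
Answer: -3415/16834 - 12133*√6/372 ≈ -80.094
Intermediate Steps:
O = 2*I*√10 (O = √(68 - 108) = √(-40) = 2*I*√10 ≈ 6.3246*I)
x(R, G) = √(G² + R²)
-12133/x(O, -152) + 6830/(-33668) = -12133/√((-152)² + (2*I*√10)²) + 6830/(-33668) = -12133/√(23104 - 40) + 6830*(-1/33668) = -12133*√6/372 - 3415/16834 = -3415/16834 - 12133*√6/372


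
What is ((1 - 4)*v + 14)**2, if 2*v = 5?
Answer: 169/4 ≈ 42.250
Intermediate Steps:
v = 5/2 (v = (1/2)*5 = 5/2 ≈ 2.5000)
((1 - 4)*v + 14)**2 = ((1 - 4)*(5/2) + 14)**2 = (-3*5/2 + 14)**2 = (-15/2 + 14)**2 = (13/2)**2 = 169/4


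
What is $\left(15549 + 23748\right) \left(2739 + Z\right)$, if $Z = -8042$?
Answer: $-208391991$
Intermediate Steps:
$\left(15549 + 23748\right) \left(2739 + Z\right) = \left(15549 + 23748\right) \left(2739 - 8042\right) = 39297 \left(-5303\right) = -208391991$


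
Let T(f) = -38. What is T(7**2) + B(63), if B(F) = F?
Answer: 25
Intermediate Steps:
T(7**2) + B(63) = -38 + 63 = 25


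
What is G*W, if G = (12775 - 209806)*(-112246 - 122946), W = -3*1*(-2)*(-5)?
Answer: -1390203448560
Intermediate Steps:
W = -30 (W = -(-6)*(-5) = -3*10 = -30)
G = 46340114952 (G = -197031*(-235192) = 46340114952)
G*W = 46340114952*(-30) = -1390203448560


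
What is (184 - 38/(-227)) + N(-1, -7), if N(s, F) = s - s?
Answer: 41806/227 ≈ 184.17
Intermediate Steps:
N(s, F) = 0
(184 - 38/(-227)) + N(-1, -7) = (184 - 38/(-227)) + 0 = (184 - 38*(-1/227)) + 0 = (184 + 38/227) + 0 = 41806/227 + 0 = 41806/227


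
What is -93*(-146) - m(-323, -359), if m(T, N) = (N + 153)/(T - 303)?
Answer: 4249811/313 ≈ 13578.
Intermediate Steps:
m(T, N) = (153 + N)/(-303 + T)
-93*(-146) - m(-323, -359) = -93*(-146) - (153 - 359)/(-303 - 323) = 13578 - (-206)/(-626) = 13578 - (-1)*(-206)/626 = 13578 - 1*103/313 = 13578 - 103/313 = 4249811/313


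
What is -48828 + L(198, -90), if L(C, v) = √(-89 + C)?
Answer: -48828 + √109 ≈ -48818.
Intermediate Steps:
-48828 + L(198, -90) = -48828 + √(-89 + 198) = -48828 + √109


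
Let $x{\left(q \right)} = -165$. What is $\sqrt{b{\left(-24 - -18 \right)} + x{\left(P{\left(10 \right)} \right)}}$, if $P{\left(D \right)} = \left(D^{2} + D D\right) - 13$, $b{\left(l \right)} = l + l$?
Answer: $i \sqrt{177} \approx 13.304 i$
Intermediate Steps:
$b{\left(l \right)} = 2 l$
$P{\left(D \right)} = -13 + 2 D^{2}$ ($P{\left(D \right)} = \left(D^{2} + D^{2}\right) - 13 = 2 D^{2} - 13 = -13 + 2 D^{2}$)
$\sqrt{b{\left(-24 - -18 \right)} + x{\left(P{\left(10 \right)} \right)}} = \sqrt{2 \left(-24 - -18\right) - 165} = \sqrt{2 \left(-24 + 18\right) - 165} = \sqrt{2 \left(-6\right) - 165} = \sqrt{-12 - 165} = \sqrt{-177} = i \sqrt{177}$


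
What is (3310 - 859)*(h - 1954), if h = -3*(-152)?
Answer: -3671598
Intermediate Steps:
h = 456
(3310 - 859)*(h - 1954) = (3310 - 859)*(456 - 1954) = 2451*(-1498) = -3671598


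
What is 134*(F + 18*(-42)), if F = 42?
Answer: -95676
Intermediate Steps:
134*(F + 18*(-42)) = 134*(42 + 18*(-42)) = 134*(42 - 756) = 134*(-714) = -95676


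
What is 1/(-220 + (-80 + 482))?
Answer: 1/182 ≈ 0.0054945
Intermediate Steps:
1/(-220 + (-80 + 482)) = 1/(-220 + 402) = 1/182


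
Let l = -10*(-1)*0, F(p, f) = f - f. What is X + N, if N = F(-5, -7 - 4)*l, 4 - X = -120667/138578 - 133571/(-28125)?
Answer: 473782337/3897506250 ≈ 0.12156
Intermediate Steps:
F(p, f) = 0
X = 473782337/3897506250 (X = 4 - (-120667/138578 - 133571/(-28125)) = 4 - (-120667*1/138578 - 133571*(-1/28125)) = 4 - (-120667/138578 + 133571/28125) = 4 - 1*15116242663/3897506250 = 4 - 15116242663/3897506250 = 473782337/3897506250 ≈ 0.12156)
l = 0 (l = 10*0 = 0)
N = 0 (N = 0*0 = 0)
X + N = 473782337/3897506250 + 0 = 473782337/3897506250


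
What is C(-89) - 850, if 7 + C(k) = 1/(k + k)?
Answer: -152547/178 ≈ -857.01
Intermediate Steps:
C(k) = -7 + 1/(2*k) (C(k) = -7 + 1/(k + k) = -7 + 1/(2*k))
C(-89) - 850 = (-7 + (½)/(-89)) - 850 = (-7 + (½)*(-1/89)) - 850 = (-7 - 1/178) - 850 = -1247/178 - 850 = -152547/178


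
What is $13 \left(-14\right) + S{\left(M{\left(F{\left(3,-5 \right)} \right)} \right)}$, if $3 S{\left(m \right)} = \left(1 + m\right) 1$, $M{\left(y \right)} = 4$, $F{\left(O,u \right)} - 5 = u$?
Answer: $- \frac{541}{3} \approx -180.33$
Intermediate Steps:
$F{\left(O,u \right)} = 5 + u$
$S{\left(m \right)} = \frac{1}{3} + \frac{m}{3}$ ($S{\left(m \right)} = \frac{\left(1 + m\right) 1}{3} = \frac{1 + m}{3} = \frac{1}{3} + \frac{m}{3}$)
$13 \left(-14\right) + S{\left(M{\left(F{\left(3,-5 \right)} \right)} \right)} = 13 \left(-14\right) + \left(\frac{1}{3} + \frac{1}{3} \cdot 4\right) = -182 + \left(\frac{1}{3} + \frac{4}{3}\right) = -182 + \frac{5}{3} = - \frac{541}{3}$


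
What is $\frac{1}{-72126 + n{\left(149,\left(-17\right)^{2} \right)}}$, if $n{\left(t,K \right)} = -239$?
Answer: $- \frac{1}{72365} \approx -1.3819 \cdot 10^{-5}$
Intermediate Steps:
$\frac{1}{-72126 + n{\left(149,\left(-17\right)^{2} \right)}} = \frac{1}{-72126 - 239} = \frac{1}{-72365} = - \frac{1}{72365}$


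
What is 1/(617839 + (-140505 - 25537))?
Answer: 1/451797 ≈ 2.2134e-6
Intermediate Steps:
1/(617839 + (-140505 - 25537)) = 1/(617839 - 166042) = 1/451797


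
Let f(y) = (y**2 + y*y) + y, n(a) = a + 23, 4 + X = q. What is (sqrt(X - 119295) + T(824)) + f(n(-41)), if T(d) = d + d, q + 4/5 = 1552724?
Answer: 2278 + 13*sqrt(212045)/5 ≈ 3475.3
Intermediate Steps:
q = 7763616/5 (q = -4/5 + 1552724 = 7763616/5 ≈ 1.5527e+6)
X = 7763596/5 (X = -4 + 7763616/5 = 7763596/5 ≈ 1.5527e+6)
T(d) = 2*d
n(a) = 23 + a
f(y) = y + 2*y**2 (f(y) = (y**2 + y**2) + y = 2*y**2 + y = y + 2*y**2)
(sqrt(X - 119295) + T(824)) + f(n(-41)) = (sqrt(7763596/5 - 119295) + 2*824) + (23 - 41)*(1 + 2*(23 - 41)) = (sqrt(7167121/5) + 1648) - 18*(1 + 2*(-18)) = (13*sqrt(212045)/5 + 1648) - 18*(1 - 36) = (1648 + 13*sqrt(212045)/5) - 18*(-35) = (1648 + 13*sqrt(212045)/5) + 630 = 2278 + 13*sqrt(212045)/5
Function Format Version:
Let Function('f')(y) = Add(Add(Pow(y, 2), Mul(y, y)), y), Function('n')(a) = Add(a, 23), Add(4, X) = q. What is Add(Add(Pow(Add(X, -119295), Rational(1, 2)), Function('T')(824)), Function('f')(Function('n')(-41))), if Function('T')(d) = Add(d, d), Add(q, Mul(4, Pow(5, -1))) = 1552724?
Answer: Add(2278, Mul(Rational(13, 5), Pow(212045, Rational(1, 2)))) ≈ 3475.3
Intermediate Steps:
q = Rational(7763616, 5) (q = Add(Rational(-4, 5), 1552724) = Rational(7763616, 5) ≈ 1.5527e+6)
X = Rational(7763596, 5) (X = Add(-4, Rational(7763616, 5)) = Rational(7763596, 5) ≈ 1.5527e+6)
Function('T')(d) = Mul(2, d)
Function('n')(a) = Add(23, a)
Function('f')(y) = Add(y, Mul(2, Pow(y, 2))) (Function('f')(y) = Add(Add(Pow(y, 2), Pow(y, 2)), y) = Add(Mul(2, Pow(y, 2)), y) = Add(y, Mul(2, Pow(y, 2))))
Add(Add(Pow(Add(X, -119295), Rational(1, 2)), Function('T')(824)), Function('f')(Function('n')(-41))) = Add(Add(Pow(Add(Rational(7763596, 5), -119295), Rational(1, 2)), Mul(2, 824)), Mul(Add(23, -41), Add(1, Mul(2, Add(23, -41))))) = Add(Add(Pow(Rational(7167121, 5), Rational(1, 2)), 1648), Mul(-18, Add(1, Mul(2, -18)))) = Add(Add(Mul(Rational(13, 5), Pow(212045, Rational(1, 2))), 1648), Mul(-18, Add(1, -36))) = Add(Add(1648, Mul(Rational(13, 5), Pow(212045, Rational(1, 2)))), Mul(-18, -35)) = Add(Add(1648, Mul(Rational(13, 5), Pow(212045, Rational(1, 2)))), 630) = Add(2278, Mul(Rational(13, 5), Pow(212045, Rational(1, 2))))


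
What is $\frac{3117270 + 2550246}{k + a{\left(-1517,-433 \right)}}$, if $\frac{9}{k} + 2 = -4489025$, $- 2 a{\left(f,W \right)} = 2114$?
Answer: $- \frac{6360408086733}{1186225387} \approx -5361.9$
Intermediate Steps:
$a{\left(f,W \right)} = -1057$ ($a{\left(f,W \right)} = \left(- \frac{1}{2}\right) 2114 = -1057$)
$k = - \frac{9}{4489027}$ ($k = \frac{9}{-2 - 4489025} = \frac{9}{-4489027} = 9 \left(- \frac{1}{4489027}\right) = - \frac{9}{4489027} \approx -2.0049 \cdot 10^{-6}$)
$\frac{3117270 + 2550246}{k + a{\left(-1517,-433 \right)}} = \frac{3117270 + 2550246}{- \frac{9}{4489027} - 1057} = \frac{5667516}{- \frac{4744901548}{4489027}} = 5667516 \left(- \frac{4489027}{4744901548}\right) = - \frac{6360408086733}{1186225387}$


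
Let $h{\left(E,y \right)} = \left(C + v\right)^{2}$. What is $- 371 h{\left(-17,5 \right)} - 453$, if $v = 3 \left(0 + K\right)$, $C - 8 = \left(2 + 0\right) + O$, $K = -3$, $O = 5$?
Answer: $-13809$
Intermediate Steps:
$C = 15$ ($C = 8 + \left(\left(2 + 0\right) + 5\right) = 8 + \left(2 + 5\right) = 8 + 7 = 15$)
$v = -9$ ($v = 3 \left(0 - 3\right) = 3 \left(-3\right) = -9$)
$h{\left(E,y \right)} = 36$ ($h{\left(E,y \right)} = \left(15 - 9\right)^{2} = 6^{2} = 36$)
$- 371 h{\left(-17,5 \right)} - 453 = \left(-371\right) 36 - 453 = -13356 - 453 = -13809$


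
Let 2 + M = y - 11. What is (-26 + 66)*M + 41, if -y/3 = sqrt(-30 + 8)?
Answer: -479 - 120*I*sqrt(22) ≈ -479.0 - 562.85*I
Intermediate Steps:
y = -3*I*sqrt(22) (y = -3*sqrt(-30 + 8) = -3*I*sqrt(22) ≈ -14.071*I)
M = -13 - 3*I*sqrt(22) (M = -2 + (-3*I*sqrt(22) - 11) = -2 + (-11 - 3*I*sqrt(22)) = -13 - 3*I*sqrt(22) ≈ -13.0 - 14.071*I)
(-26 + 66)*M + 41 = (-26 + 66)*(-13 - 3*I*sqrt(22)) + 41 = 40*(-13 - 3*I*sqrt(22)) + 41 = (-520 - 120*I*sqrt(22)) + 41 = -479 - 120*I*sqrt(22)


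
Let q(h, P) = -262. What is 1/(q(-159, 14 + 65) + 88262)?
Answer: 1/88000 ≈ 1.1364e-5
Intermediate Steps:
1/(q(-159, 14 + 65) + 88262) = 1/(-262 + 88262) = 1/88000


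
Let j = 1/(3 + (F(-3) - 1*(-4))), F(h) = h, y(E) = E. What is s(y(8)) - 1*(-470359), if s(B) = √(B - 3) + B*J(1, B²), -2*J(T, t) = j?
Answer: 470358 + √5 ≈ 4.7036e+5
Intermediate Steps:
j = ¼ (j = 1/(3 + (-3 - 1*(-4))) = 1/(3 + (-3 + 4)) = 1/(3 + 1) = 1/4 = ¼ ≈ 0.25000)
J(T, t) = -⅛ (J(T, t) = -½*¼ = -⅛)
s(B) = √(-3 + B) - B/8 (s(B) = √(B - 3) + B*(-⅛) = √(-3 + B) - B/8)
s(y(8)) - 1*(-470359) = (√(-3 + 8) - ⅛*8) - 1*(-470359) = (√5 - 1) + 470359 = (-1 + √5) + 470359 = 470358 + √5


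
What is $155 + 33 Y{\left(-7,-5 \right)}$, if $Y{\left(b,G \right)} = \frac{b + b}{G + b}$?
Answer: $\frac{387}{2} \approx 193.5$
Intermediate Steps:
$Y{\left(b,G \right)} = \frac{2 b}{G + b}$
$155 + 33 Y{\left(-7,-5 \right)} = 155 + 33 \cdot 2 \left(-7\right) \frac{1}{-5 - 7} = 155 + 33 \cdot 2 \left(-7\right) \frac{1}{-12} = 155 + 33 \cdot 2 \left(-7\right) \left(- \frac{1}{12}\right) = 155 + 33 \cdot \frac{7}{6} = 155 + \frac{77}{2} = \frac{387}{2}$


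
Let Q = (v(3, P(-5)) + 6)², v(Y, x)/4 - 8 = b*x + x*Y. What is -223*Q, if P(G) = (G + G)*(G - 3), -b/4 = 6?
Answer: -9956754652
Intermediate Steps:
b = -24 (b = -4*6 = -24)
P(G) = 2*G*(-3 + G) (P(G) = (2*G)*(-3 + G) = 2*G*(-3 + G))
v(Y, x) = 32 - 96*x + 4*Y*x (v(Y, x) = 32 + 4*(-24*x + x*Y) = 32 + 4*(-24*x + Y*x) = 32 + (-96*x + 4*Y*x) = 32 - 96*x + 4*Y*x)
Q = 44649124 (Q = ((32 - 192*(-5)*(-3 - 5) + 4*3*(2*(-5)*(-3 - 5))) + 6)² = ((32 - 192*(-5)*(-8) + 4*3*(2*(-5)*(-8))) + 6)² = ((32 - 96*80 + 4*3*80) + 6)² = ((32 - 7680 + 960) + 6)² = (-6688 + 6)² = (-6682)² = 44649124)
-223*Q = -223*44649124 = -9956754652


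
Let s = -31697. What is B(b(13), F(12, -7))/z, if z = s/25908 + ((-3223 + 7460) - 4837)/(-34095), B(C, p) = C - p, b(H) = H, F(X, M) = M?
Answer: -1177777680/71010961 ≈ -16.586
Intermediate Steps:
z = -71010961/58888884 (z = -31697/25908 + ((-3223 + 7460) - 4837)/(-34095) = -31697*1/25908 + (4237 - 4837)*(-1/34095) = -31697/25908 - 600*(-1/34095) = -31697/25908 + 40/2273 = -71010961/58888884 ≈ -1.2058)
B(b(13), F(12, -7))/z = (13 - 1*(-7))/(-71010961/58888884) = (13 + 7)*(-58888884/71010961) = 20*(-58888884/71010961) = -1177777680/71010961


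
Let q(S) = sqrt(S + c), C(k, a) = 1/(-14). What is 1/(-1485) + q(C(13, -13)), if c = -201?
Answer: -1/1485 + I*sqrt(39410)/14 ≈ -0.0006734 + 14.18*I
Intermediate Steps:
C(k, a) = -1/14 (C(k, a) = 1*(-1/14) = -1/14)
q(S) = sqrt(-201 + S) (q(S) = sqrt(S - 201) = sqrt(-201 + S))
1/(-1485) + q(C(13, -13)) = 1/(-1485) + sqrt(-201 - 1/14) = -1/1485 + sqrt(-2815/14) = -1/1485 + I*sqrt(39410)/14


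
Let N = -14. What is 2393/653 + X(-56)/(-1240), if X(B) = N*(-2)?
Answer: 737259/202430 ≈ 3.6420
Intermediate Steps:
X(B) = 28 (X(B) = -14*(-2) = 28)
2393/653 + X(-56)/(-1240) = 2393/653 + 28/(-1240) = 2393*(1/653) + 28*(-1/1240) = 2393/653 - 7/310 = 737259/202430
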